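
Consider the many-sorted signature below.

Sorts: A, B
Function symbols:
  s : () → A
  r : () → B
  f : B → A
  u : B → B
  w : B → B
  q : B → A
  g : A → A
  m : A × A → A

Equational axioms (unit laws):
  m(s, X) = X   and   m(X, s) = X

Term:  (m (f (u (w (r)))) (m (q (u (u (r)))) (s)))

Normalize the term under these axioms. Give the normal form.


1. (m (f (u (w (r)))) (m (q (u (u (r)))) (s)))  →  (m (f (u (w (r)))) (q (u (u (r)))))

normal form = (m (f (u (w (r)))) (q (u (u (r)))))


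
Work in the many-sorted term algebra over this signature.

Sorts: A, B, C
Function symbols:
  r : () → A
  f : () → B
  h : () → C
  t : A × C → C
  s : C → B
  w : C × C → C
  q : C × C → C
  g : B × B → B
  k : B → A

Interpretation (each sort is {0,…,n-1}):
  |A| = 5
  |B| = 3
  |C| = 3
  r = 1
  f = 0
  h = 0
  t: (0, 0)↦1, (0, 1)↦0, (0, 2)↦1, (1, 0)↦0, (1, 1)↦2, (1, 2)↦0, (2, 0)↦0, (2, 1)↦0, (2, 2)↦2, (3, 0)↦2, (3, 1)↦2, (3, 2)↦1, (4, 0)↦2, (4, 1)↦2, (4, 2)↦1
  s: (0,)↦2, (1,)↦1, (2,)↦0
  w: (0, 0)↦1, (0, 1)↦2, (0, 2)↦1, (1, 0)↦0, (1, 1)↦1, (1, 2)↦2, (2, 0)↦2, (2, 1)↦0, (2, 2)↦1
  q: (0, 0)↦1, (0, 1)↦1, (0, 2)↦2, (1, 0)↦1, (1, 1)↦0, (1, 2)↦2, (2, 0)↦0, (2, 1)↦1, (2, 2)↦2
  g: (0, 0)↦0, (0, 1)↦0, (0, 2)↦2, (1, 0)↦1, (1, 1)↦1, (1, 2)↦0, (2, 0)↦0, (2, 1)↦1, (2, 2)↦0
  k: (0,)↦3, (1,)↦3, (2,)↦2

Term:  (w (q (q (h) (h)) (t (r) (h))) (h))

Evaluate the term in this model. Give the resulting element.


value = 0

  h = 0
  h = 0
  (q (h) (h)) = q(0, 0) = 1
  r = 1
  h = 0
  (t (r) (h)) = t(1, 0) = 0
  (q (q (h) (h)) (t (r) (h))) = q(1, 0) = 1
  h = 0
  (w (q (q (h) (h)) (t (r) (h))) (h)) = w(1, 0) = 0


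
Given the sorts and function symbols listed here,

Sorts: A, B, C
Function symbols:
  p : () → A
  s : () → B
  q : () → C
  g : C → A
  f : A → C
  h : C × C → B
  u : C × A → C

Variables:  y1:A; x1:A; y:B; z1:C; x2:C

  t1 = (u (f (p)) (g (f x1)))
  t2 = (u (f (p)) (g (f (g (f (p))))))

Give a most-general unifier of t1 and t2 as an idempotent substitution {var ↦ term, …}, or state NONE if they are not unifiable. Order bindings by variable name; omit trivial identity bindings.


{x1 ↦ (g (f (p)))}


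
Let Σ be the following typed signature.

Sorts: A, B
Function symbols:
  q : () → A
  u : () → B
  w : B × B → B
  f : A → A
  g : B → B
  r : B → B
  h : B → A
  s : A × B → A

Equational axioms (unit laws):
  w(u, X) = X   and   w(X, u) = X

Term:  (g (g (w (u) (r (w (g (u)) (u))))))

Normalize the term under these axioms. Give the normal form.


normal form = (g (g (r (g (u)))))

1. (g (g (w (u) (r (w (g (u)) (u))))))  →  (g (g (r (w (g (u)) (u)))))
2. (g (g (r (w (g (u)) (u)))))  →  (g (g (r (g (u)))))


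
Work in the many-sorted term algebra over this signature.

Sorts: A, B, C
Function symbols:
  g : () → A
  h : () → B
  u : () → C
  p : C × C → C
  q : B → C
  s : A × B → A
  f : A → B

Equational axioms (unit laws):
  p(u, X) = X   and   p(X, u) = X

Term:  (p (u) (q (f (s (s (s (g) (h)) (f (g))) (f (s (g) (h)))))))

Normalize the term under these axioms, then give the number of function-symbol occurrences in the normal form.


1. (p (u) (q (f (s (s (s (g) (h)) (f (g))) (f (s (g) (h)))))))  →  (q (f (s (s (s (g) (h)) (f (g))) (f (s (g) (h))))))
normal form: (q (f (s (s (s (g) (h)) (f (g))) (f (s (g) (h))))))

size = 13


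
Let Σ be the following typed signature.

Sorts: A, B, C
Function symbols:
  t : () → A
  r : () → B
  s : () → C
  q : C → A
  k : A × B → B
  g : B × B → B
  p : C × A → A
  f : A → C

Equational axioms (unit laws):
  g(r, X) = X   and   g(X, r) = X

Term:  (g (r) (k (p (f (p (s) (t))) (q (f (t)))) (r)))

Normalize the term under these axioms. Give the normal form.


1. (g (r) (k (p (f (p (s) (t))) (q (f (t)))) (r)))  →  (k (p (f (p (s) (t))) (q (f (t)))) (r))

normal form = (k (p (f (p (s) (t))) (q (f (t)))) (r))


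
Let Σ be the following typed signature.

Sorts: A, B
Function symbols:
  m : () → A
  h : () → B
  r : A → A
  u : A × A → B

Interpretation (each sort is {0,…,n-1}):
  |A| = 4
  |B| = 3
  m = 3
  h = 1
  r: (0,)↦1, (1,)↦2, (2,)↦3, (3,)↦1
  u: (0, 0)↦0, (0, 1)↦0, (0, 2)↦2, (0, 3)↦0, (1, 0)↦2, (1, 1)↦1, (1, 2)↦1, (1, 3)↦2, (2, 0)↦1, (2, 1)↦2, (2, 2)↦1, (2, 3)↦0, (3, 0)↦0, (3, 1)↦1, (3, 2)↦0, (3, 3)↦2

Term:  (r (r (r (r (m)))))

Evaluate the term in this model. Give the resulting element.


  m = 3
  (r (m)) = r(3,) = 1
  (r (r (m))) = r(1,) = 2
  (r (r (r (m)))) = r(2,) = 3
  (r (r (r (r (m))))) = r(3,) = 1

value = 1


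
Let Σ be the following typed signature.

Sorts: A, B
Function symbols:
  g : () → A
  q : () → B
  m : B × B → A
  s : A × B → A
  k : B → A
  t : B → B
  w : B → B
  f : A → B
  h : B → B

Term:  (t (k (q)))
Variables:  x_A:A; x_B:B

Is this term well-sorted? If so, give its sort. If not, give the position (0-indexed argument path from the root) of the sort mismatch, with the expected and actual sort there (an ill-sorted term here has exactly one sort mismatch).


ill-sorted at position [0]: expected B, got A

    (q) : B
  (k (q)) : A
(t (k (q))) : ✗ arg 0 at [0] has sort A, expected B


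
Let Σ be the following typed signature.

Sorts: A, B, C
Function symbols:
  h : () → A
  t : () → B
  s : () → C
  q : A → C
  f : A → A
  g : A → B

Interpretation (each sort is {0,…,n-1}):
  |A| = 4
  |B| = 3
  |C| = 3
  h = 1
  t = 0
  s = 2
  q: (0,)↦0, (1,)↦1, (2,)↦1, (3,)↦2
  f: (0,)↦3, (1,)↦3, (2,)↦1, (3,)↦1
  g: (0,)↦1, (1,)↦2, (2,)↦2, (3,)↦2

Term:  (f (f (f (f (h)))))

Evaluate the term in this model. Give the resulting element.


value = 1

  h = 1
  (f (h)) = f(1,) = 3
  (f (f (h))) = f(3,) = 1
  (f (f (f (h)))) = f(1,) = 3
  (f (f (f (f (h))))) = f(3,) = 1


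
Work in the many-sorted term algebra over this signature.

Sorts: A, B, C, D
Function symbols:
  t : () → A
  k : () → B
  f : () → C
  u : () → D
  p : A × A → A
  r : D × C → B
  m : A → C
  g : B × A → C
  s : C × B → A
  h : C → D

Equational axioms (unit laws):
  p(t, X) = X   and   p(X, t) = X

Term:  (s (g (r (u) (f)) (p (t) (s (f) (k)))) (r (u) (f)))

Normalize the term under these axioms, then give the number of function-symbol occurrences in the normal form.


size = 11

1. (s (g (r (u) (f)) (p (t) (s (f) (k)))) (r (u) (f)))  →  (s (g (r (u) (f)) (s (f) (k))) (r (u) (f)))
normal form: (s (g (r (u) (f)) (s (f) (k))) (r (u) (f)))


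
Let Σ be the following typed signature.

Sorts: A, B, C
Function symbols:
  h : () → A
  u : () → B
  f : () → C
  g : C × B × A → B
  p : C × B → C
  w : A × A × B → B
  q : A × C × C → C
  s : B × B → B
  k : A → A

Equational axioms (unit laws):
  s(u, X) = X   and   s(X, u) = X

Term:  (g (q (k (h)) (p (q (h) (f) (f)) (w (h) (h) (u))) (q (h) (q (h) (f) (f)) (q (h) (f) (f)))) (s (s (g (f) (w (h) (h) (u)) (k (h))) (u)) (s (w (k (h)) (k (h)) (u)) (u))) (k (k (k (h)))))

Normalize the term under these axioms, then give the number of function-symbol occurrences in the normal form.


size = 42

1. (g (q (k (h)) (p (q (h) (f) (f)) (w (h) (h) (u))) (q (h) (q (h) (f) (f)) (q (h) (f) (f)))) (s (s (g (f) (w (h) (h) (u)) (k (h))) (u)) (s (w (k (h)) (k (h)) (u)) (u))) (k (k (k (h)))))  →  (g (q (k (h)) (p (q (h) (f) (f)) (w (h) (h) (u))) (q (h) (q (h) (f) (f)) (q (h) (f) (f)))) (s (g (f) (w (h) (h) (u)) (k (h))) (s (w (k (h)) (k (h)) (u)) (u))) (k (k (k (h)))))
2. (g (q (k (h)) (p (q (h) (f) (f)) (w (h) (h) (u))) (q (h) (q (h) (f) (f)) (q (h) (f) (f)))) (s (g (f) (w (h) (h) (u)) (k (h))) (s (w (k (h)) (k (h)) (u)) (u))) (k (k (k (h)))))  →  (g (q (k (h)) (p (q (h) (f) (f)) (w (h) (h) (u))) (q (h) (q (h) (f) (f)) (q (h) (f) (f)))) (s (g (f) (w (h) (h) (u)) (k (h))) (w (k (h)) (k (h)) (u))) (k (k (k (h)))))
normal form: (g (q (k (h)) (p (q (h) (f) (f)) (w (h) (h) (u))) (q (h) (q (h) (f) (f)) (q (h) (f) (f)))) (s (g (f) (w (h) (h) (u)) (k (h))) (w (k (h)) (k (h)) (u))) (k (k (k (h)))))


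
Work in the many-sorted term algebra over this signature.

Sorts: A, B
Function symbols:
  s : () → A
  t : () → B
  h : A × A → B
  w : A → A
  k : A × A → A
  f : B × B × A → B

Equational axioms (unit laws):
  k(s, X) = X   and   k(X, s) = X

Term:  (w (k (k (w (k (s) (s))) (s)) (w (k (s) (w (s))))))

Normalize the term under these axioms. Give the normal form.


normal form = (w (k (w (s)) (w (w (s)))))

1. (w (k (k (w (k (s) (s))) (s)) (w (k (s) (w (s))))))  →  (w (k (w (k (s) (s))) (w (k (s) (w (s))))))
2. (w (k (w (k (s) (s))) (w (k (s) (w (s))))))  →  (w (k (w (s)) (w (k (s) (w (s))))))
3. (w (k (w (s)) (w (k (s) (w (s))))))  →  (w (k (w (s)) (w (w (s)))))


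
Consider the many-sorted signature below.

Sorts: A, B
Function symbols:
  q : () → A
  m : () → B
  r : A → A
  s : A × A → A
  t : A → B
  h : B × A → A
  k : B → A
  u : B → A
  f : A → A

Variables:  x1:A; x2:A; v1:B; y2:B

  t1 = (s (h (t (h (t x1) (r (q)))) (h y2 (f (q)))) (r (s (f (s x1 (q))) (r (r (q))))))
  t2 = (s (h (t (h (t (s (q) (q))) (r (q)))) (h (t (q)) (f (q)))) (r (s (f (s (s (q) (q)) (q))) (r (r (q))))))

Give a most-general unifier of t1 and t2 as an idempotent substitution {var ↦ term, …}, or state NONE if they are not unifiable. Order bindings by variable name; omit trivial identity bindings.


{x1 ↦ (s (q) (q)), y2 ↦ (t (q))}


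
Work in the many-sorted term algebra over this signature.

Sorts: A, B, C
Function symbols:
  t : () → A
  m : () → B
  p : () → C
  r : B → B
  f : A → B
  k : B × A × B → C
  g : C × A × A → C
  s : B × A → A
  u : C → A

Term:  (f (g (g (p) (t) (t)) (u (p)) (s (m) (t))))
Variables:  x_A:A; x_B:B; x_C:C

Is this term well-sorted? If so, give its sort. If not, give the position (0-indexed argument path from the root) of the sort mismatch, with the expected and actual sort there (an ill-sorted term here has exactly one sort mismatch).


ill-sorted at position [0]: expected A, got C

      (p) : C
      (t) : A
      (t) : A
    (g (p) (t) (t)) : C
      (p) : C
    (u (p)) : A
      (m) : B
      (t) : A
    (s (m) (t)) : A
  (g (g (p) (t) (t)) (u (p)) (s (m) (t))) : C
(f (g (g (p) (t) (t)) (u (p)) (s (m) (t)))) : ✗ arg 0 at [0] has sort C, expected A


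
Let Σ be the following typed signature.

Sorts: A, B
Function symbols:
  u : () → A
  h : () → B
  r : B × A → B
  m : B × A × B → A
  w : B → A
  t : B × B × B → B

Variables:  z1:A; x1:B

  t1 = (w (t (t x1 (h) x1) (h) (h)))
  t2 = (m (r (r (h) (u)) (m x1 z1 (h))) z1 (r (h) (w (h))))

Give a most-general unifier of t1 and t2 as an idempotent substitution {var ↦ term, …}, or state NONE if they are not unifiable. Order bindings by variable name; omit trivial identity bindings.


head clash or occurs-check failure — not unifiable

NONE (not unifiable)


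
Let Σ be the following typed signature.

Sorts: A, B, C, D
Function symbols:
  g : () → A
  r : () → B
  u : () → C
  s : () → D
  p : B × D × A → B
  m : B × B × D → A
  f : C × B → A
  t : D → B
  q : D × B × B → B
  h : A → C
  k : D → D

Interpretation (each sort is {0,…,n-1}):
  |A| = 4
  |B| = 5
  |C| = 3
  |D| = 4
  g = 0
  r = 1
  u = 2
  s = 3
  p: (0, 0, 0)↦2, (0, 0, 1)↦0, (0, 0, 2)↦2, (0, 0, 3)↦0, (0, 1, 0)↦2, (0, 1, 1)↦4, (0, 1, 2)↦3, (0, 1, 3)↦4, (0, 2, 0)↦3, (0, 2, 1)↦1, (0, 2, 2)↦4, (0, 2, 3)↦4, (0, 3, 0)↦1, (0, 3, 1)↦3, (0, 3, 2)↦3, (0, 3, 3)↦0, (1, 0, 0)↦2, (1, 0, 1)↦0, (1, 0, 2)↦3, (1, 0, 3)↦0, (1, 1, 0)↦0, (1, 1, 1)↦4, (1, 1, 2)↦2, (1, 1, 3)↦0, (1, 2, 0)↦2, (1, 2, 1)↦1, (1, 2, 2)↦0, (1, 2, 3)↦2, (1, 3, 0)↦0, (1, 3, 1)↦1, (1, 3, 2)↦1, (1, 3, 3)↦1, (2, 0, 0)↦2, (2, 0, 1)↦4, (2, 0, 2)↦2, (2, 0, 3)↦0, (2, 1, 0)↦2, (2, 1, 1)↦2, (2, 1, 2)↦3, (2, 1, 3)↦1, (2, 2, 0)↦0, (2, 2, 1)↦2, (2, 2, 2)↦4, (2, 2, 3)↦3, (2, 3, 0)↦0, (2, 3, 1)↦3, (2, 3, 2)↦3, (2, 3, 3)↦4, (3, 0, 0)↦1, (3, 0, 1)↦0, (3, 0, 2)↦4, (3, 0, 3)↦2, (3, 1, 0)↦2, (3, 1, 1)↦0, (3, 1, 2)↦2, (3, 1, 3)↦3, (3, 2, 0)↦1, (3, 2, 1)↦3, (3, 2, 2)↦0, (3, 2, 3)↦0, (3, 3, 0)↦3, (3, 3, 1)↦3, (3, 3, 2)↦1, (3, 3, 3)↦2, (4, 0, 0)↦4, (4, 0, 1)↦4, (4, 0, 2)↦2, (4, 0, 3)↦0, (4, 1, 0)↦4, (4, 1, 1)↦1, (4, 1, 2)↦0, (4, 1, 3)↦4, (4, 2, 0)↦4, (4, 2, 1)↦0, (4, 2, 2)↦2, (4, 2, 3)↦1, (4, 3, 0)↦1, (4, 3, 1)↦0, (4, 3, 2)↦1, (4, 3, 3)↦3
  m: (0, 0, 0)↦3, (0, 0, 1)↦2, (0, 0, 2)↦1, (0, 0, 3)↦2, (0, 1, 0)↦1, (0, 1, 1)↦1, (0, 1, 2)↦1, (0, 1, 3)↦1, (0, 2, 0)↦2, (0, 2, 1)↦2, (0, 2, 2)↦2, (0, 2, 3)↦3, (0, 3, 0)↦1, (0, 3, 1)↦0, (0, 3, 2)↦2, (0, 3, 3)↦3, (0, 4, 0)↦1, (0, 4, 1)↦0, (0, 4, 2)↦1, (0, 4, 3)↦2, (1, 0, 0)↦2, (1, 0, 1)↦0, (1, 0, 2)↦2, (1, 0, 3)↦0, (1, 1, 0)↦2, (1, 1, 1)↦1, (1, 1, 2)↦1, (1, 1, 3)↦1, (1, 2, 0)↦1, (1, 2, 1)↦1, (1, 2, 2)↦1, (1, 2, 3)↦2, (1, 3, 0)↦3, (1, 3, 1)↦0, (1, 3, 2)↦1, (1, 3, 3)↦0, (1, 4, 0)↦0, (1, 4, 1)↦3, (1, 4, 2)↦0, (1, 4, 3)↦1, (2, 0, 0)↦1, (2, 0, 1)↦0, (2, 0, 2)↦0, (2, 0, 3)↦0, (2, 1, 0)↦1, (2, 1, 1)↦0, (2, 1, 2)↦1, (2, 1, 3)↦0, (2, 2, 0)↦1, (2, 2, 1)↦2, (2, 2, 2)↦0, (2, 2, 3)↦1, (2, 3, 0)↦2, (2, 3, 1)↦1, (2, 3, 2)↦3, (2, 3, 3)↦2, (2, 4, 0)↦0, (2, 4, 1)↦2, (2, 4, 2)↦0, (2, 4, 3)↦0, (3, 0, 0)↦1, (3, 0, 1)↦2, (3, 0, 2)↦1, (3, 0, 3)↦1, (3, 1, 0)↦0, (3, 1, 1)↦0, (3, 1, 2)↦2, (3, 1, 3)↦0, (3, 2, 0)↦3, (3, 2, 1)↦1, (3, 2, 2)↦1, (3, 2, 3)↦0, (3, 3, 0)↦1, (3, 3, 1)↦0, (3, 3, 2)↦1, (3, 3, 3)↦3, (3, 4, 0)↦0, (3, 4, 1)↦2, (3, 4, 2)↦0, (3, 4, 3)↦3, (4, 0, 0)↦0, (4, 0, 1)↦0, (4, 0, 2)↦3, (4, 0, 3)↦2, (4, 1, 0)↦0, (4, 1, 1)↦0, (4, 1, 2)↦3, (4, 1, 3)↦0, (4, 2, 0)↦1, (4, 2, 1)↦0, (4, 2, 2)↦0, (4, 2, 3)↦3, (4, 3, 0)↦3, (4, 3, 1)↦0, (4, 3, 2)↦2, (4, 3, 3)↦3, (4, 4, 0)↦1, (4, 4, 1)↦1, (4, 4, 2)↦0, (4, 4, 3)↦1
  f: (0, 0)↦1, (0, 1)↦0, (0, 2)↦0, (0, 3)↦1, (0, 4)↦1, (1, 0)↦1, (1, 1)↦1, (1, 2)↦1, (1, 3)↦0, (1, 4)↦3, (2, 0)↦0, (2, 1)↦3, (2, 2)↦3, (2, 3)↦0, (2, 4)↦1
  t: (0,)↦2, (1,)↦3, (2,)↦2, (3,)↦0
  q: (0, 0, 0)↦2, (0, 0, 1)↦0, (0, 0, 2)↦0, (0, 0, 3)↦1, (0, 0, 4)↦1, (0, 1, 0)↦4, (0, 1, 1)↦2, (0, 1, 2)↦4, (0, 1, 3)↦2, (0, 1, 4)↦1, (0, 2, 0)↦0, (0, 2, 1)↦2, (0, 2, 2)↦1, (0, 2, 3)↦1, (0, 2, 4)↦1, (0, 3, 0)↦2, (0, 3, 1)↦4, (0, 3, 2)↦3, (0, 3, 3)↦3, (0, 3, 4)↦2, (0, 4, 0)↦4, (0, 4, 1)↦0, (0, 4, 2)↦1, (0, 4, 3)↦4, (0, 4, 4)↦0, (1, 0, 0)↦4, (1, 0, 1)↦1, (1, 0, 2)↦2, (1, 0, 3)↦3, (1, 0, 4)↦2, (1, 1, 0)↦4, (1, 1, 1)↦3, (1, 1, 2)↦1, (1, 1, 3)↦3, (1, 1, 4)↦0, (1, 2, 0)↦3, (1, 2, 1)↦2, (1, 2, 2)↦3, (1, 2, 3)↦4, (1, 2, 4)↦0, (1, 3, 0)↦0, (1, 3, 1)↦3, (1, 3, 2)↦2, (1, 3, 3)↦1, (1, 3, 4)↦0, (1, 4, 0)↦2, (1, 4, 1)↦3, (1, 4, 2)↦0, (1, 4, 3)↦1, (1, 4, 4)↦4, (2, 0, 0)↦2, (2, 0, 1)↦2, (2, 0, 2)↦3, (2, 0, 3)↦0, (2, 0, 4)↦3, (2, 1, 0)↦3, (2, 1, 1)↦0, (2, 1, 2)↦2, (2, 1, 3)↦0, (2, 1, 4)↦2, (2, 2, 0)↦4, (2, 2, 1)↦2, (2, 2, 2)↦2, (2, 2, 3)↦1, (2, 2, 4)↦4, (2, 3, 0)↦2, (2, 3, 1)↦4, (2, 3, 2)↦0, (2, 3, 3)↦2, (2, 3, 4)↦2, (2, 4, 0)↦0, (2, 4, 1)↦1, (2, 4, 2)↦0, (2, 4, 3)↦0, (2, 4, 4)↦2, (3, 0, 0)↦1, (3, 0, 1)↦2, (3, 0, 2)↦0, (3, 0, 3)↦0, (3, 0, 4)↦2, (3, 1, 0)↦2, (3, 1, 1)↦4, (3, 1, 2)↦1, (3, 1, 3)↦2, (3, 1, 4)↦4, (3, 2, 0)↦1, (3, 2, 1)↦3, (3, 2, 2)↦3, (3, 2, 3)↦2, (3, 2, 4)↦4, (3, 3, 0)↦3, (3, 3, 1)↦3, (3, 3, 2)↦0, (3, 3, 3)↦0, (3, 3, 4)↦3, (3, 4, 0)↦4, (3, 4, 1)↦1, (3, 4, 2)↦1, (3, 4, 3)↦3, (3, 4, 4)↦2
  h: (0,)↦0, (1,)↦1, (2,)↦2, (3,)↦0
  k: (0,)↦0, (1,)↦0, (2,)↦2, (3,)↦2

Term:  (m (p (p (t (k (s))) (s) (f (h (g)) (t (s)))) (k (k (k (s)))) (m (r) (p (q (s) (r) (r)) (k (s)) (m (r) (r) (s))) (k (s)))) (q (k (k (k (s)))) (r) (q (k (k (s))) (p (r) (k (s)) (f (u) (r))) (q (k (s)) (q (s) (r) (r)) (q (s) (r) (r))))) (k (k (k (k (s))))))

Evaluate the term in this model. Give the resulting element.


  s = 3
  (k (s)) = k(3,) = 2
  (t (k (s))) = t(2,) = 2
  s = 3
  g = 0
  (h (g)) = h(0,) = 0
  s = 3
  (t (s)) = t(3,) = 0
  (f (h (g)) (t (s))) = f(0, 0) = 1
  (p (t (k (s))) (s) (f (h (g)) (t (s)))) = p(2, 3, 1) = 3
  s = 3
  (k (s)) = k(3,) = 2
  (k (k (s))) = k(2,) = 2
  (k (k (k (s)))) = k(2,) = 2
  r = 1
  s = 3
  r = 1
  r = 1
  (q (s) (r) (r)) = q(3, 1, 1) = 4
  s = 3
  (k (s)) = k(3,) = 2
  r = 1
  r = 1
  s = 3
  (m (r) (r) (s)) = m(1, 1, 3) = 1
  (p (q (s) (r) (r)) (k (s)) (m (r) (r) (s))) = p(4, 2, 1) = 0
  s = 3
  (k (s)) = k(3,) = 2
  (m (r) (p (q (s) (r) (r)) (k (s)) (m (r) (r) (s))) (k (s))) = m(1, 0, 2) = 2
  (p (p (t (k (s))) (s) (f (h (g)) (t (s)))) (k (k (k (s)))) (m (r) (p (q (s) (r) (r)) (k (s)) (m (r) (r) (s))) (k (s)))) = p(3, 2, 2) = 0
  s = 3
  (k (s)) = k(3,) = 2
  (k (k (s))) = k(2,) = 2
  (k (k (k (s)))) = k(2,) = 2
  r = 1
  s = 3
  (k (s)) = k(3,) = 2
  (k (k (s))) = k(2,) = 2
  r = 1
  s = 3
  (k (s)) = k(3,) = 2
  u = 2
  r = 1
  (f (u) (r)) = f(2, 1) = 3
  (p (r) (k (s)) (f (u) (r))) = p(1, 2, 3) = 2
  s = 3
  (k (s)) = k(3,) = 2
  s = 3
  r = 1
  r = 1
  (q (s) (r) (r)) = q(3, 1, 1) = 4
  s = 3
  r = 1
  r = 1
  (q (s) (r) (r)) = q(3, 1, 1) = 4
  (q (k (s)) (q (s) (r) (r)) (q (s) (r) (r))) = q(2, 4, 4) = 2
  (q (k (k (s))) (p (r) (k (s)) (f (u) (r))) (q (k (s)) (q (s) (r) (r)) (q (s) (r) (r)))) = q(2, 2, 2) = 2
  (q (k (k (k (s)))) (r) (q (k (k (s))) (p (r) (k (s)) (f (u) (r))) (q (k (s)) (q (s) (r) (r)) (q (s) (r) (r))))) = q(2, 1, 2) = 2
  s = 3
  (k (s)) = k(3,) = 2
  (k (k (s))) = k(2,) = 2
  (k (k (k (s)))) = k(2,) = 2
  (k (k (k (k (s))))) = k(2,) = 2
  (m (p (p (t (k (s))) (s) (f (h (g)) (t (s)))) (k (k (k (s)))) (m (r) (p (q (s) (r) (r)) (k (s)) (m (r) (r) (s))) (k (s)))) (q (k (k (k (s)))) (r) (q (k (k (s))) (p (r) (k (s)) (f (u) (r))) (q (k (s)) (q (s) (r) (r)) (q (s) (r) (r))))) (k (k (k (k (s)))))) = m(0, 2, 2) = 2

value = 2


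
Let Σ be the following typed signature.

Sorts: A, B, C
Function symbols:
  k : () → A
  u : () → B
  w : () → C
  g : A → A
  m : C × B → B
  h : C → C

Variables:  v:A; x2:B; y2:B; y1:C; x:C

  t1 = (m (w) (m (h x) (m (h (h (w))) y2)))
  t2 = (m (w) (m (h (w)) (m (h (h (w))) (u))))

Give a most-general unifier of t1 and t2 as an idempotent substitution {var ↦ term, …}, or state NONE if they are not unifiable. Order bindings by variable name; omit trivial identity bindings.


{x ↦ (w), y2 ↦ (u)}


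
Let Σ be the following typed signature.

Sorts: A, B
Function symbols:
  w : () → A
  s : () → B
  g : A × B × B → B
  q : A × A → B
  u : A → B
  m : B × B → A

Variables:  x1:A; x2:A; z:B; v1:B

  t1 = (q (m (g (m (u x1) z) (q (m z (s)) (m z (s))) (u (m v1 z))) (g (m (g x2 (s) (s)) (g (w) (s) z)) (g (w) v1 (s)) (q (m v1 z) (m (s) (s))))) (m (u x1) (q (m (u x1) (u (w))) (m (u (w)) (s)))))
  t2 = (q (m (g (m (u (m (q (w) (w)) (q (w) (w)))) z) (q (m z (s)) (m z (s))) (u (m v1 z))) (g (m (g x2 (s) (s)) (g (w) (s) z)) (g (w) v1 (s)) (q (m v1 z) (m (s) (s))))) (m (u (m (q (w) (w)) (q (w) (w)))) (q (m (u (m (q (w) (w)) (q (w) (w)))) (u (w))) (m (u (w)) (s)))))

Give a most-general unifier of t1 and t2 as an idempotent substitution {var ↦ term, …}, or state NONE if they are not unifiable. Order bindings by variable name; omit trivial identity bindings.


{x1 ↦ (m (q (w) (w)) (q (w) (w)))}


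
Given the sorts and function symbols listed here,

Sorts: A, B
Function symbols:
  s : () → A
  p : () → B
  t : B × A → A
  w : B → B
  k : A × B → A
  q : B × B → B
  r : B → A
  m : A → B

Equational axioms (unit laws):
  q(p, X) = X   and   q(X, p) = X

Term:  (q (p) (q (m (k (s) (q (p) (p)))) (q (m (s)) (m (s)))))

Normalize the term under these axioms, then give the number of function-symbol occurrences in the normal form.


size = 10

1. (q (p) (q (m (k (s) (q (p) (p)))) (q (m (s)) (m (s)))))  →  (q (m (k (s) (q (p) (p)))) (q (m (s)) (m (s))))
2. (q (m (k (s) (q (p) (p)))) (q (m (s)) (m (s))))  →  (q (m (k (s) (p))) (q (m (s)) (m (s))))
normal form: (q (m (k (s) (p))) (q (m (s)) (m (s))))


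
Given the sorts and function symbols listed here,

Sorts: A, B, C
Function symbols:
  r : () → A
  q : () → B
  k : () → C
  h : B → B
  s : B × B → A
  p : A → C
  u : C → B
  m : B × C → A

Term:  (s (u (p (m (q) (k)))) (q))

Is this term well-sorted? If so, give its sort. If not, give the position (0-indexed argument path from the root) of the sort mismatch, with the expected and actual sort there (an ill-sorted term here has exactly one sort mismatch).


well-sorted; sort = A

        (q) : B
        (k) : C
      (m (q) (k)) : A
    (p (m (q) (k))) : C
  (u (p (m (q) (k)))) : B
  (q) : B
(s (u (p (m (q) (k)))) (q)) : A


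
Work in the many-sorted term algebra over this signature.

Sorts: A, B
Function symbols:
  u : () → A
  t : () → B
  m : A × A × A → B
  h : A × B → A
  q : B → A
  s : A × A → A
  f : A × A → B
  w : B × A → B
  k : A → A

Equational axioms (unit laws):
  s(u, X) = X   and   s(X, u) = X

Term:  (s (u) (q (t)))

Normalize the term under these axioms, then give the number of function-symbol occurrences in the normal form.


1. (s (u) (q (t)))  →  (q (t))
normal form: (q (t))

size = 2


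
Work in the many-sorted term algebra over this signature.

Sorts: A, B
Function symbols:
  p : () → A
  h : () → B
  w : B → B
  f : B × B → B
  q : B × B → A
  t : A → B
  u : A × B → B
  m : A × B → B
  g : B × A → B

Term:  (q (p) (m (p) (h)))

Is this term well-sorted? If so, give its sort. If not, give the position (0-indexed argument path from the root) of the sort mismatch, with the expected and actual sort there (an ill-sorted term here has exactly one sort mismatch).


ill-sorted at position [0]: expected B, got A

  (p) : A
    (p) : A
    (h) : B
  (m (p) (h)) : B
(q (p) (m (p) (h))) : ✗ arg 0 at [0] has sort A, expected B


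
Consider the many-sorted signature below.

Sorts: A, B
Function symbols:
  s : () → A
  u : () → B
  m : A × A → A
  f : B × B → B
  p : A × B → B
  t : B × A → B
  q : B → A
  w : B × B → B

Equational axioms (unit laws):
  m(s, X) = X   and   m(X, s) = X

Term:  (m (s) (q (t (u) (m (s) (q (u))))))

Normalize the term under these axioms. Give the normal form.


1. (m (s) (q (t (u) (m (s) (q (u))))))  →  (q (t (u) (m (s) (q (u)))))
2. (q (t (u) (m (s) (q (u)))))  →  (q (t (u) (q (u))))

normal form = (q (t (u) (q (u))))


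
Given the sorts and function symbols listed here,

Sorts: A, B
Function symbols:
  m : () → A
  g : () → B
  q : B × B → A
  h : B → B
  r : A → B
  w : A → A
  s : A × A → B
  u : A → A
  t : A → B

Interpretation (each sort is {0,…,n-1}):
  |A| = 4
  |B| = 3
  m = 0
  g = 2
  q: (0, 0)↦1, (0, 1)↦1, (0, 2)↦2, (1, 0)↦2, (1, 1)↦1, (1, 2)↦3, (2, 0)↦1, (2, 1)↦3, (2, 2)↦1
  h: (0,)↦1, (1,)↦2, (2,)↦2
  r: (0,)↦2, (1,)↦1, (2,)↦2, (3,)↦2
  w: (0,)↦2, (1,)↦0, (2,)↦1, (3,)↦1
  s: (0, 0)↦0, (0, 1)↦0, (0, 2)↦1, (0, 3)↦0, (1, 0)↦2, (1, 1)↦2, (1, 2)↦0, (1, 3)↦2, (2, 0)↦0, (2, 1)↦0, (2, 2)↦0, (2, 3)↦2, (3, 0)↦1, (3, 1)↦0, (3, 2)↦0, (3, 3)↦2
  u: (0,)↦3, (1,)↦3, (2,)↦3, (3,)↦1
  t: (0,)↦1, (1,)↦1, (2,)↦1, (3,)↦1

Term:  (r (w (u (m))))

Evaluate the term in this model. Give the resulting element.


value = 1

  m = 0
  (u (m)) = u(0,) = 3
  (w (u (m))) = w(3,) = 1
  (r (w (u (m)))) = r(1,) = 1


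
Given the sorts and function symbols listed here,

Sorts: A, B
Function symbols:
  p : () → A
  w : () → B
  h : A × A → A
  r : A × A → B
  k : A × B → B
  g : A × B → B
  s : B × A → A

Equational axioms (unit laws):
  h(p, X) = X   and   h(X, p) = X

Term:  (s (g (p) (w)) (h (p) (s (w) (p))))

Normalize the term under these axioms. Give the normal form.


1. (s (g (p) (w)) (h (p) (s (w) (p))))  →  (s (g (p) (w)) (s (w) (p)))

normal form = (s (g (p) (w)) (s (w) (p)))


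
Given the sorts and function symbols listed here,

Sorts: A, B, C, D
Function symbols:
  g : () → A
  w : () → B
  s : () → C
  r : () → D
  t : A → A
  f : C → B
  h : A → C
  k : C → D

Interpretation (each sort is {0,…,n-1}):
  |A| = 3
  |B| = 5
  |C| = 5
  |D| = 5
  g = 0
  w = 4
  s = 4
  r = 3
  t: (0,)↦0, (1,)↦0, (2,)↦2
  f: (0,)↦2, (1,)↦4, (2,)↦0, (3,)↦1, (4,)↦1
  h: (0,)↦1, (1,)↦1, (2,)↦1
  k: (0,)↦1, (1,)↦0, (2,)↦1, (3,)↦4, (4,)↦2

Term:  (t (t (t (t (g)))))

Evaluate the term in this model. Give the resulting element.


value = 0

  g = 0
  (t (g)) = t(0,) = 0
  (t (t (g))) = t(0,) = 0
  (t (t (t (g)))) = t(0,) = 0
  (t (t (t (t (g))))) = t(0,) = 0


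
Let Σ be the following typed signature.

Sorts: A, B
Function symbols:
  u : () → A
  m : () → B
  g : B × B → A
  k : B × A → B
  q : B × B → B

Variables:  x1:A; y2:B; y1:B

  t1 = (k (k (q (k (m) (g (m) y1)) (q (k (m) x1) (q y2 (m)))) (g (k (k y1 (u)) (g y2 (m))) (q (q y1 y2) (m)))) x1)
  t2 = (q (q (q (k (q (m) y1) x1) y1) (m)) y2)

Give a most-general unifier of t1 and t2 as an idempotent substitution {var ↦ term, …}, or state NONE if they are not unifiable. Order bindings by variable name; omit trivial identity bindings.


NONE (not unifiable)

head clash or occurs-check failure — not unifiable


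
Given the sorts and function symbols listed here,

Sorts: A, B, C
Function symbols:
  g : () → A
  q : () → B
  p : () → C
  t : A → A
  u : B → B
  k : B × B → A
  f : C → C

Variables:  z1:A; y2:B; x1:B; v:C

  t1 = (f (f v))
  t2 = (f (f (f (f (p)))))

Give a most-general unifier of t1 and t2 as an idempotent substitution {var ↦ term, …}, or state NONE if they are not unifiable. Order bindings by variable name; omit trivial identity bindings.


{v ↦ (f (f (p)))}


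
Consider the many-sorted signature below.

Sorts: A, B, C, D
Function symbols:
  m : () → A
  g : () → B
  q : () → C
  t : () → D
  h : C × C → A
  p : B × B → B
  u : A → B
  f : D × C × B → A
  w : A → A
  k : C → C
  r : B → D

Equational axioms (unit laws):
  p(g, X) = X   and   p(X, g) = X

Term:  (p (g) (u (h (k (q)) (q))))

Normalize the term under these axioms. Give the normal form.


normal form = (u (h (k (q)) (q)))

1. (p (g) (u (h (k (q)) (q))))  →  (u (h (k (q)) (q)))


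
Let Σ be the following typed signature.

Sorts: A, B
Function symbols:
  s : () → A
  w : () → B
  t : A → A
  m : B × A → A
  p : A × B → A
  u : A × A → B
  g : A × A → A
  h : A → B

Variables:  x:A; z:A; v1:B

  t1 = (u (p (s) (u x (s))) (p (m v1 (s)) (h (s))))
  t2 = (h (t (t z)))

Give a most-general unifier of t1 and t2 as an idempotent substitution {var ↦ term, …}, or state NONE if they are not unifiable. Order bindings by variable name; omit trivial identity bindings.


head clash or occurs-check failure — not unifiable

NONE (not unifiable)


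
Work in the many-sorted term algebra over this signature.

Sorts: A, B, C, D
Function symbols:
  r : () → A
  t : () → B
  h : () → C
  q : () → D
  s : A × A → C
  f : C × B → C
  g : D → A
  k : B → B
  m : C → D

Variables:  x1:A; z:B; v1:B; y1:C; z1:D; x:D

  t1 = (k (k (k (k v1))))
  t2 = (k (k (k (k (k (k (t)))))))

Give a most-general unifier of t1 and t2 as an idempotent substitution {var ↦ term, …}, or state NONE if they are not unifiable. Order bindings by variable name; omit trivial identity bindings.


{v1 ↦ (k (k (t)))}


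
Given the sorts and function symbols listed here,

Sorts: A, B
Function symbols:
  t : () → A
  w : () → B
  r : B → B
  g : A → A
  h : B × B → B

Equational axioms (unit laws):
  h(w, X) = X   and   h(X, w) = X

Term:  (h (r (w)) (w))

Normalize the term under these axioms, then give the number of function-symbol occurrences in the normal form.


1. (h (r (w)) (w))  →  (r (w))
normal form: (r (w))

size = 2


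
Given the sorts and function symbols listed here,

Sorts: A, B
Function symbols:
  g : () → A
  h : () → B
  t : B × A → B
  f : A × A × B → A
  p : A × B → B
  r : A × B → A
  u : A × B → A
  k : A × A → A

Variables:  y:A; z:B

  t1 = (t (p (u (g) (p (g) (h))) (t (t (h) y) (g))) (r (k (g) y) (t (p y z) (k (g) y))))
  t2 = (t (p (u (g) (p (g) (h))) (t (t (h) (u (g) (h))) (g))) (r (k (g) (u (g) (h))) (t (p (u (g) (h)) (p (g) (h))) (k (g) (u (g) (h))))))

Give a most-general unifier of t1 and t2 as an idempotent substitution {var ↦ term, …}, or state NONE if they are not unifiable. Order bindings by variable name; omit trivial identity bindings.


{y ↦ (u (g) (h)), z ↦ (p (g) (h))}


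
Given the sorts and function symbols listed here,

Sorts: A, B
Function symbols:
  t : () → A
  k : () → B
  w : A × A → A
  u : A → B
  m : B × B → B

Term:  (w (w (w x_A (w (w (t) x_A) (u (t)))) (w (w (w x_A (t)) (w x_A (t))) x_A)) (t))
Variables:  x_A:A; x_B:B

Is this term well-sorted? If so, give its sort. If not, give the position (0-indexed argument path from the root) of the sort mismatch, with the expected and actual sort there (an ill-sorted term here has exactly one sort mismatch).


      x_A : A
          (t) : A
          x_A : A
        (w (t) x_A) : A
          (t) : A
        (u (t)) : B
      (w (w (t) x_A) (u (t))) : ✗ arg 1 at [0, 0, 1, 1] has sort B, expected A
          x_A : A
          (t) : A
        (w x_A (t)) : A
          x_A : A
          (t) : A
        (w x_A (t)) : A
      (w (w x_A (t)) (w x_A (t))) : A
      x_A : A
    (w (w (w x_A (t)) (w x_A (t))) x_A) : A
  (t) : A

ill-sorted at position [0, 0, 1, 1]: expected A, got B


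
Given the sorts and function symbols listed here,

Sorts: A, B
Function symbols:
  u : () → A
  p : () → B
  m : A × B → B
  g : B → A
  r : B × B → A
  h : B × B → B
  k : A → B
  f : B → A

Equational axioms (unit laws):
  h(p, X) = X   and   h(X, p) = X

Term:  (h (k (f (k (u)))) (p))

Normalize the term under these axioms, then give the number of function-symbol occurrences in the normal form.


1. (h (k (f (k (u)))) (p))  →  (k (f (k (u))))
normal form: (k (f (k (u))))

size = 4


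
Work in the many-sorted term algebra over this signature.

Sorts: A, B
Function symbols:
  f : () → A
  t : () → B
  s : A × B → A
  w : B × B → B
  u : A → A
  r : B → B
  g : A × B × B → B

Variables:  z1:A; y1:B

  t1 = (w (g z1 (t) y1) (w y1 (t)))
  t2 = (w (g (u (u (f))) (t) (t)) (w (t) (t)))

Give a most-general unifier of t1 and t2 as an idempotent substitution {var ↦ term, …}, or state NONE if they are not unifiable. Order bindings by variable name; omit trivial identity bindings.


{y1 ↦ (t), z1 ↦ (u (u (f)))}


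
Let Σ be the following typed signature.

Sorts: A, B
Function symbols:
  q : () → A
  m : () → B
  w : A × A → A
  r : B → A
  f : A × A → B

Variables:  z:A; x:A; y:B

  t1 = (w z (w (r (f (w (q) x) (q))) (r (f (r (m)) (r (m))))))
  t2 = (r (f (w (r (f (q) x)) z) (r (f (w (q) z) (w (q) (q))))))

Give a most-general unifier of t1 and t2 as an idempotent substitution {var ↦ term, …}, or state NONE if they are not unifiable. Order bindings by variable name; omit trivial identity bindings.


NONE (not unifiable)

head clash or occurs-check failure — not unifiable


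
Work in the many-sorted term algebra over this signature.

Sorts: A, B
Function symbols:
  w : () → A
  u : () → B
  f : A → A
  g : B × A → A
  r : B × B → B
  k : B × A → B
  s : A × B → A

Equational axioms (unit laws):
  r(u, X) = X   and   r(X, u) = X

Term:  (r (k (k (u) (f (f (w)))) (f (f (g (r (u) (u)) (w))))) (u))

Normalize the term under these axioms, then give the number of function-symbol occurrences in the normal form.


size = 11

1. (r (k (k (u) (f (f (w)))) (f (f (g (r (u) (u)) (w))))) (u))  →  (k (k (u) (f (f (w)))) (f (f (g (r (u) (u)) (w)))))
2. (k (k (u) (f (f (w)))) (f (f (g (r (u) (u)) (w)))))  →  (k (k (u) (f (f (w)))) (f (f (g (u) (w)))))
normal form: (k (k (u) (f (f (w)))) (f (f (g (u) (w)))))


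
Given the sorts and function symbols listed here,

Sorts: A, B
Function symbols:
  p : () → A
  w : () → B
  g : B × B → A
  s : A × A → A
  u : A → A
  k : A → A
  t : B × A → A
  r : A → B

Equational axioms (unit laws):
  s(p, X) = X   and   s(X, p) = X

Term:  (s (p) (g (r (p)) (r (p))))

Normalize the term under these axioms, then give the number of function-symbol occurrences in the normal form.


size = 5

1. (s (p) (g (r (p)) (r (p))))  →  (g (r (p)) (r (p)))
normal form: (g (r (p)) (r (p)))


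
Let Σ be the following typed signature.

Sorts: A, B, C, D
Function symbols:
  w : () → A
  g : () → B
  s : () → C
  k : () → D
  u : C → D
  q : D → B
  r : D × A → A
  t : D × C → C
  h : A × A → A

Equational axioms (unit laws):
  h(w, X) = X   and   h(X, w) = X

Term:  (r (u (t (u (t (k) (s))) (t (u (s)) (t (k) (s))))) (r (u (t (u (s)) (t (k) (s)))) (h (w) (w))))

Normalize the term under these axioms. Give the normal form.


1. (r (u (t (u (t (k) (s))) (t (u (s)) (t (k) (s))))) (r (u (t (u (s)) (t (k) (s)))) (h (w) (w))))  →  (r (u (t (u (t (k) (s))) (t (u (s)) (t (k) (s))))) (r (u (t (u (s)) (t (k) (s)))) (w)))

normal form = (r (u (t (u (t (k) (s))) (t (u (s)) (t (k) (s))))) (r (u (t (u (s)) (t (k) (s)))) (w)))


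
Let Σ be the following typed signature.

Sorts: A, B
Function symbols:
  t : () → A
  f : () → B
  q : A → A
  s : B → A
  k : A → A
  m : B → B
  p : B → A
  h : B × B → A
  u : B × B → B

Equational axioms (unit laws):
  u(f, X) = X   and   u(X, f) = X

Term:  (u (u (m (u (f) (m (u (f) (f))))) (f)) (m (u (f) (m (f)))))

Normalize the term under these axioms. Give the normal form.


normal form = (u (m (m (f))) (m (m (f))))

1. (u (u (m (u (f) (m (u (f) (f))))) (f)) (m (u (f) (m (f)))))  →  (u (m (u (f) (m (u (f) (f))))) (m (u (f) (m (f)))))
2. (u (m (u (f) (m (u (f) (f))))) (m (u (f) (m (f)))))  →  (u (m (m (u (f) (f)))) (m (u (f) (m (f)))))
3. (u (m (m (u (f) (f)))) (m (u (f) (m (f)))))  →  (u (m (m (f))) (m (u (f) (m (f)))))
4. (u (m (m (f))) (m (u (f) (m (f)))))  →  (u (m (m (f))) (m (m (f))))


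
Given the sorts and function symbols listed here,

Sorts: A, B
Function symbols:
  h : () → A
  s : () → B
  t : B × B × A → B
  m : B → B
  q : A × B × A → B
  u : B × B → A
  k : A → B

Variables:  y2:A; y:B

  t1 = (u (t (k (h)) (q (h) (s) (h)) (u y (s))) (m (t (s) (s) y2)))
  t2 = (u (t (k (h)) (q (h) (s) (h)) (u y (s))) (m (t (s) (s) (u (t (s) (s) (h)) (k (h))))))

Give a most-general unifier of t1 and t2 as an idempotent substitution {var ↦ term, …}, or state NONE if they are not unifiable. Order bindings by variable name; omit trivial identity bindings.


{y2 ↦ (u (t (s) (s) (h)) (k (h)))}


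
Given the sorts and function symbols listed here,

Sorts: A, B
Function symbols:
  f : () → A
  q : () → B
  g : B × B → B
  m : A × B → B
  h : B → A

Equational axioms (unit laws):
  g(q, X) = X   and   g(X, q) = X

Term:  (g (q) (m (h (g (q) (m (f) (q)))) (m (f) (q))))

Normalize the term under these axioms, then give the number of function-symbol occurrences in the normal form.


1. (g (q) (m (h (g (q) (m (f) (q)))) (m (f) (q))))  →  (m (h (g (q) (m (f) (q)))) (m (f) (q)))
2. (m (h (g (q) (m (f) (q)))) (m (f) (q)))  →  (m (h (m (f) (q))) (m (f) (q)))
normal form: (m (h (m (f) (q))) (m (f) (q)))

size = 8


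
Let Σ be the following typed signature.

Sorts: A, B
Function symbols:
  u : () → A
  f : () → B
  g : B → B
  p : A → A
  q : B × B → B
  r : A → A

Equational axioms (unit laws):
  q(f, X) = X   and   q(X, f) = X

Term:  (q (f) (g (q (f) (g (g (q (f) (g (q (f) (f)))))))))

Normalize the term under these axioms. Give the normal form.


normal form = (g (g (g (g (f)))))

1. (q (f) (g (q (f) (g (g (q (f) (g (q (f) (f)))))))))  →  (g (q (f) (g (g (q (f) (g (q (f) (f))))))))
2. (g (q (f) (g (g (q (f) (g (q (f) (f))))))))  →  (g (g (g (q (f) (g (q (f) (f)))))))
3. (g (g (g (q (f) (g (q (f) (f)))))))  →  (g (g (g (g (q (f) (f))))))
4. (g (g (g (g (q (f) (f))))))  →  (g (g (g (g (f)))))


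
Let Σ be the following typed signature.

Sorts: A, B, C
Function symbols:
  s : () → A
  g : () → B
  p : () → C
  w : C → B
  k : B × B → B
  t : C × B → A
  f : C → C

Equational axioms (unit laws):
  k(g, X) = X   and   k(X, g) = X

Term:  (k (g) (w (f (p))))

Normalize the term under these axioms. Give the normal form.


normal form = (w (f (p)))

1. (k (g) (w (f (p))))  →  (w (f (p)))


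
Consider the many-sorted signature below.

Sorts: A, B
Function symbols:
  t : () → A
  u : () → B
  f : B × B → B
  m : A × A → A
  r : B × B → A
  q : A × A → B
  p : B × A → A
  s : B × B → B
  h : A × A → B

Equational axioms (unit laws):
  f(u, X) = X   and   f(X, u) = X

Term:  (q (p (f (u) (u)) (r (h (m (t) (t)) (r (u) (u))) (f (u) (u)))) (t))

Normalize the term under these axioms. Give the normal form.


normal form = (q (p (u) (r (h (m (t) (t)) (r (u) (u))) (u))) (t))

1. (q (p (f (u) (u)) (r (h (m (t) (t)) (r (u) (u))) (f (u) (u)))) (t))  →  (q (p (u) (r (h (m (t) (t)) (r (u) (u))) (f (u) (u)))) (t))
2. (q (p (u) (r (h (m (t) (t)) (r (u) (u))) (f (u) (u)))) (t))  →  (q (p (u) (r (h (m (t) (t)) (r (u) (u))) (u))) (t))


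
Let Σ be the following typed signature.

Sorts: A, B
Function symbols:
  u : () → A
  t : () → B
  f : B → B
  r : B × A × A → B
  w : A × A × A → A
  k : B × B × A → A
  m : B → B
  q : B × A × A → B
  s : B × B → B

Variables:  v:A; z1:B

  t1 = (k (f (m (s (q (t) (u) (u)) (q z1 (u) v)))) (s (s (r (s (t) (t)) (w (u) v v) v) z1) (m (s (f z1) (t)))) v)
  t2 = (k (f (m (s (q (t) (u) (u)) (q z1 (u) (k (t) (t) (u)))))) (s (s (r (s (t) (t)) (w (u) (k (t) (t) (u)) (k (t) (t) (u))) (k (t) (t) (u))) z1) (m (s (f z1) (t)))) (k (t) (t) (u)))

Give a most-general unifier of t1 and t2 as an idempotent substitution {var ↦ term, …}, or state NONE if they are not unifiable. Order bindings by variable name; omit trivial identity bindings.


{v ↦ (k (t) (t) (u))}


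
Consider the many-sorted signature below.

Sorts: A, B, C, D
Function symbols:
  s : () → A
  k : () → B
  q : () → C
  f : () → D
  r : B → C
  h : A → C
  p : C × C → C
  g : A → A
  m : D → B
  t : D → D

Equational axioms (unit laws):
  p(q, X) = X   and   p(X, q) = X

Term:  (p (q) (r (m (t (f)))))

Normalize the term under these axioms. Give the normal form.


1. (p (q) (r (m (t (f)))))  →  (r (m (t (f))))

normal form = (r (m (t (f))))


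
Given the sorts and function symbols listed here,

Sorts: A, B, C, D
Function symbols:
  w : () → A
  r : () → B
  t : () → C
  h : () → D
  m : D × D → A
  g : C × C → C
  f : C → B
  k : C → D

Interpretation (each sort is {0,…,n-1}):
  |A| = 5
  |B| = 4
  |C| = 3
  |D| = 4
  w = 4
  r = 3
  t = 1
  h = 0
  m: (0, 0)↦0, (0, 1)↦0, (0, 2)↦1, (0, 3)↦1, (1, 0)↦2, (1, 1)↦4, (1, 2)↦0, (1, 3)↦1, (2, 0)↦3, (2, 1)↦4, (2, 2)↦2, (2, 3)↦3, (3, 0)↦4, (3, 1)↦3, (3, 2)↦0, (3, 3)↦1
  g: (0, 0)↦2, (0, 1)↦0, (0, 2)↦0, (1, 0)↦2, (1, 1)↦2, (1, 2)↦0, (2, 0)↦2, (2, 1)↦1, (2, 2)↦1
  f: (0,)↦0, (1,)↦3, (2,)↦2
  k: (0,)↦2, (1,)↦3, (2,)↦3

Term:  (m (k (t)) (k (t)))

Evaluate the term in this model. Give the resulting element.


value = 1

  t = 1
  (k (t)) = k(1,) = 3
  t = 1
  (k (t)) = k(1,) = 3
  (m (k (t)) (k (t))) = m(3, 3) = 1


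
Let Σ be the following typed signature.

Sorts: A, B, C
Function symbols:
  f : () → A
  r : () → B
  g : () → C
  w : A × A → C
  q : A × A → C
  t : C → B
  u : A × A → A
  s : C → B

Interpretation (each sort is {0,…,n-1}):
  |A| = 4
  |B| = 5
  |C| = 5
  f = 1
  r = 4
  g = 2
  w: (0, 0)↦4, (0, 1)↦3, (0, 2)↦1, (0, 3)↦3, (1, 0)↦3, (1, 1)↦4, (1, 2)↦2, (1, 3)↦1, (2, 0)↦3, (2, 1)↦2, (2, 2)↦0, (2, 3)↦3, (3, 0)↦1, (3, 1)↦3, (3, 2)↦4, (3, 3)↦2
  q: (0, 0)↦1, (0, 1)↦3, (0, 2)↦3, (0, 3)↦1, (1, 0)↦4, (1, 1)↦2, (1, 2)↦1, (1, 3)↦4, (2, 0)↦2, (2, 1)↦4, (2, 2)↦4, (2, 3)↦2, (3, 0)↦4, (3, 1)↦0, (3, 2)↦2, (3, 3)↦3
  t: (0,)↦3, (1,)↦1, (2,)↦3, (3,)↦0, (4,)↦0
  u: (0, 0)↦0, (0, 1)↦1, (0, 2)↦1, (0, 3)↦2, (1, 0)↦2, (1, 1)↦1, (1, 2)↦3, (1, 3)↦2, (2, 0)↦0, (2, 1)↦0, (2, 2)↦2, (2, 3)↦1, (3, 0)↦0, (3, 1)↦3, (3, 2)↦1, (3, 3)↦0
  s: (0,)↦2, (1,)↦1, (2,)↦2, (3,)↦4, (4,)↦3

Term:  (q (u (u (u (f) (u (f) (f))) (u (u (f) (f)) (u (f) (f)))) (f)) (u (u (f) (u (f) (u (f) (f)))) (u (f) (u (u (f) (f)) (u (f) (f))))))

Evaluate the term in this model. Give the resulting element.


value = 2

  f = 1
  f = 1
  f = 1
  (u (f) (f)) = u(1, 1) = 1
  (u (f) (u (f) (f))) = u(1, 1) = 1
  f = 1
  f = 1
  (u (f) (f)) = u(1, 1) = 1
  f = 1
  f = 1
  (u (f) (f)) = u(1, 1) = 1
  (u (u (f) (f)) (u (f) (f))) = u(1, 1) = 1
  (u (u (f) (u (f) (f))) (u (u (f) (f)) (u (f) (f)))) = u(1, 1) = 1
  f = 1
  (u (u (u (f) (u (f) (f))) (u (u (f) (f)) (u (f) (f)))) (f)) = u(1, 1) = 1
  f = 1
  f = 1
  f = 1
  f = 1
  (u (f) (f)) = u(1, 1) = 1
  (u (f) (u (f) (f))) = u(1, 1) = 1
  (u (f) (u (f) (u (f) (f)))) = u(1, 1) = 1
  f = 1
  f = 1
  f = 1
  (u (f) (f)) = u(1, 1) = 1
  f = 1
  f = 1
  (u (f) (f)) = u(1, 1) = 1
  (u (u (f) (f)) (u (f) (f))) = u(1, 1) = 1
  (u (f) (u (u (f) (f)) (u (f) (f)))) = u(1, 1) = 1
  (u (u (f) (u (f) (u (f) (f)))) (u (f) (u (u (f) (f)) (u (f) (f))))) = u(1, 1) = 1
  (q (u (u (u (f) (u (f) (f))) (u (u (f) (f)) (u (f) (f)))) (f)) (u (u (f) (u (f) (u (f) (f)))) (u (f) (u (u (f) (f)) (u (f) (f)))))) = q(1, 1) = 2
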